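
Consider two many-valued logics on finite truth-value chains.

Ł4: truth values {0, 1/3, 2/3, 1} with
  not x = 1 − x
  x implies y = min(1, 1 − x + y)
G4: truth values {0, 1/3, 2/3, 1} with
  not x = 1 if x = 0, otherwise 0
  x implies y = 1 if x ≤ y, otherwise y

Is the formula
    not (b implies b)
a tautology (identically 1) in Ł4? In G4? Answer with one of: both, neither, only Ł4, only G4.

In Ł4: at b = 0 the value is 0 — not a tautology.
In G4: at b = 0 the value is 0 — not a tautology.

neither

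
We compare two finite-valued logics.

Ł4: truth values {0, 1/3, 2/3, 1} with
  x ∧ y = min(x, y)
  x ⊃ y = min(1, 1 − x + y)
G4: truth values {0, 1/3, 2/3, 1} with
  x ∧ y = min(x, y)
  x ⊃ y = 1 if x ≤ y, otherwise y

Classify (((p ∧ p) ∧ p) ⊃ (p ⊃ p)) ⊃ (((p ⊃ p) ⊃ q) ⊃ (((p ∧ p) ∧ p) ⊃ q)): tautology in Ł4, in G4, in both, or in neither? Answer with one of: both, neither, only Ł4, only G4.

In Ł4: every assignment gives 1 — tautology.
In G4: every assignment gives 1 — tautology.

both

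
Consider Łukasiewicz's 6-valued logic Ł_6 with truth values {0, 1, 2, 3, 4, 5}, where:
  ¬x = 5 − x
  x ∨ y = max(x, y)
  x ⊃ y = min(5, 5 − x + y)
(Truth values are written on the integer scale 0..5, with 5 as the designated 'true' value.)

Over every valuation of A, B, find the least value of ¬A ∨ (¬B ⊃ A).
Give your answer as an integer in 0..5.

Take A = 2, B = 0:
¬A = ¬2 = 3
¬B = ¬0 = 5
¬B ⊃ A = 5 ⊃ 2 = 2
¬A ∨ (¬B ⊃ A) = 3 ∨ 2 = 3
No assignment yields a value below 3, so this is the minimum.

3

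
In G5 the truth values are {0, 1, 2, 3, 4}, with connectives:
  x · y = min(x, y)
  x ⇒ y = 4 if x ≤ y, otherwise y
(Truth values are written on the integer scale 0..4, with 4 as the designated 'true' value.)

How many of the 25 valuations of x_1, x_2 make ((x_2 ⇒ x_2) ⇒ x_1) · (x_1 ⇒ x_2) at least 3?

value 4: 1 assignment (counts)
value 3: 3 assignments (counts)
value 2: 5 assignments
value 1: 7 assignments
value 0: 9 assignments
So 4 of the 25 assignments meet the threshold.

4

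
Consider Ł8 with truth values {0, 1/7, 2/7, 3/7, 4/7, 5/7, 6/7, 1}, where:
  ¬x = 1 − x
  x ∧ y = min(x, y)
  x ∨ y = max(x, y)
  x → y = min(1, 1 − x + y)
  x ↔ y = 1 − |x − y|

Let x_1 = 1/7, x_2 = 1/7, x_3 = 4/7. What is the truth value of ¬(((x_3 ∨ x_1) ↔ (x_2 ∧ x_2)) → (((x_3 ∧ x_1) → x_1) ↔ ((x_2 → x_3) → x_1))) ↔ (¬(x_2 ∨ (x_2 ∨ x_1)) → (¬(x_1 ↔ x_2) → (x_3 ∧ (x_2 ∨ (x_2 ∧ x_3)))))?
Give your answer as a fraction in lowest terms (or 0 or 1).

3/7

x_3 ∨ x_1 = 4/7 ∨ 1/7 = 4/7
x_2 ∧ x_2 = 1/7 ∧ 1/7 = 1/7
(x_3 ∨ x_1) ↔ (x_2 ∧ x_2) = 4/7 ↔ 1/7 = 4/7
x_3 ∧ x_1 = 4/7 ∧ 1/7 = 1/7
(x_3 ∧ x_1) → x_1 = 1/7 → 1/7 = 1
x_2 → x_3 = 1/7 → 4/7 = 1
(x_2 → x_3) → x_1 = 1 → 1/7 = 1/7
((x_3 ∧ x_1) → x_1) ↔ ((x_2 → x_3) → x_1) = 1 ↔ 1/7 = 1/7
((x_3 ∨ x_1) ↔ (x_2 ∧ x_2)) → (((x_3 ∧ x_1) → x_1) ↔ ((x_2 → x_3) → x_1)) = 4/7 → 1/7 = 4/7
¬(((x_3 ∨ x_1) ↔ (x_2 ∧ x_2)) → (((x_3 ∧ x_1) → x_1) ↔ ((x_2 → x_3) → x_1))) = ¬4/7 = 3/7
x_2 ∨ x_1 = 1/7 ∨ 1/7 = 1/7
x_2 ∨ (x_2 ∨ x_1) = 1/7 ∨ 1/7 = 1/7
¬(x_2 ∨ (x_2 ∨ x_1)) = ¬1/7 = 6/7
x_1 ↔ x_2 = 1/7 ↔ 1/7 = 1
¬(x_1 ↔ x_2) = ¬1 = 0
x_2 ∧ x_3 = 1/7 ∧ 4/7 = 1/7
x_2 ∨ (x_2 ∧ x_3) = 1/7 ∨ 1/7 = 1/7
x_3 ∧ (x_2 ∨ (x_2 ∧ x_3)) = 4/7 ∧ 1/7 = 1/7
¬(x_1 ↔ x_2) → (x_3 ∧ (x_2 ∨ (x_2 ∧ x_3))) = 0 → 1/7 = 1
¬(x_2 ∨ (x_2 ∨ x_1)) → (¬(x_1 ↔ x_2) → (x_3 ∧ (x_2 ∨ (x_2 ∧ x_3)))) = 6/7 → 1 = 1
¬(((x_3 ∨ x_1) ↔ (x_2 ∧ x_2)) → (((x_3 ∧ x_1) → x_1) ↔ ((x_2 → x_3) → x_1))) ↔ (¬(x_2 ∨ (x_2 ∨ x_1)) → (¬(x_1 ↔ x_2) → (x_3 ∧ (x_2 ∨ (x_2 ∧ x_3))))) = 3/7 ↔ 1 = 3/7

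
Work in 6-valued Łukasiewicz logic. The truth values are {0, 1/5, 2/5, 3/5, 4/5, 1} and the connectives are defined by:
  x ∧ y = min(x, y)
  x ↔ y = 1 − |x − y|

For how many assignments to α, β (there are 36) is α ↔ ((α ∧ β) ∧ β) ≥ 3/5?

value 1: 21 assignments (counts)
value 4/5: 5 assignments (counts)
value 3/5: 4 assignments (counts)
value 2/5: 3 assignments
value 1/5: 2 assignments
value 0: 1 assignment
So 30 of the 36 assignments meet the threshold.

30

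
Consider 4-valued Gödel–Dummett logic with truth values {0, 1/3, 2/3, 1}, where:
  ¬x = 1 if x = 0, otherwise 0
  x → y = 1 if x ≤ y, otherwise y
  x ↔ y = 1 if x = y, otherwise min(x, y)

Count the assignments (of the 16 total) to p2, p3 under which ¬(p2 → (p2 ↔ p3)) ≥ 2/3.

3

p2 = 0, p3 = 0 ↦ 0  <
p2 = 0, p3 = 1/3 ↦ 0  <
p2 = 0, p3 = 2/3 ↦ 0  <
p2 = 0, p3 = 1 ↦ 0  <
p2 = 1/3, p3 = 0 ↦ 1  ≥
p2 = 1/3, p3 = 1/3 ↦ 0  <
p2 = 1/3, p3 = 2/3 ↦ 0  <
p2 = 1/3, p3 = 1 ↦ 0  <
p2 = 2/3, p3 = 0 ↦ 1  ≥
p2 = 2/3, p3 = 1/3 ↦ 0  <
p2 = 2/3, p3 = 2/3 ↦ 0  <
p2 = 2/3, p3 = 1 ↦ 0  <
p2 = 1, p3 = 0 ↦ 1  ≥
p2 = 1, p3 = 1/3 ↦ 0  <
p2 = 1, p3 = 2/3 ↦ 0  <
p2 = 1, p3 = 1 ↦ 0  <
So 3 of the 16 assignments meet the threshold.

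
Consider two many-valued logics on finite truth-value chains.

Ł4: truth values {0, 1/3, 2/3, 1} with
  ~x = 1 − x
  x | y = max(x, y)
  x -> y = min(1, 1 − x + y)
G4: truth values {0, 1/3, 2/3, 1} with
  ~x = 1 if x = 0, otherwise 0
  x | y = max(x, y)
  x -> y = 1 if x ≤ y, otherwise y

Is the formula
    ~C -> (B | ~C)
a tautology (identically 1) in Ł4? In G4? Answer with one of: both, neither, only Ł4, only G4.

both

In Ł4: every assignment gives 1 — tautology.
In G4: every assignment gives 1 — tautology.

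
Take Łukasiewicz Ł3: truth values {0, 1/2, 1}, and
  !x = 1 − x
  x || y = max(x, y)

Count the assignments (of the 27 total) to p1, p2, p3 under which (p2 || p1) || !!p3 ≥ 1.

19

value 1: 19 assignments (counts)
value 1/2: 7 assignments
value 0: 1 assignment
So 19 of the 27 assignments meet the threshold.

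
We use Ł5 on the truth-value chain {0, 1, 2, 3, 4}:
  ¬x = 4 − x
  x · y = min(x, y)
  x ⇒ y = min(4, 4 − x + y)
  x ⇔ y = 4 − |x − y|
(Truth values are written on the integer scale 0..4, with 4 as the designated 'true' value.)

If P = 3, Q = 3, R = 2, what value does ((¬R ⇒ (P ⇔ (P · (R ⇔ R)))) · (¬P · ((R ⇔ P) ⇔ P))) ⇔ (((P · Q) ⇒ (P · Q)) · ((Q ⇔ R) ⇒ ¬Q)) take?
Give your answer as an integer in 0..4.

¬R = ¬2 = 2
R ⇔ R = 2 ⇔ 2 = 4
P · (R ⇔ R) = 3 · 4 = 3
P ⇔ (P · (R ⇔ R)) = 3 ⇔ 3 = 4
¬R ⇒ (P ⇔ (P · (R ⇔ R))) = 2 ⇒ 4 = 4
¬P = ¬3 = 1
R ⇔ P = 2 ⇔ 3 = 3
(R ⇔ P) ⇔ P = 3 ⇔ 3 = 4
¬P · ((R ⇔ P) ⇔ P) = 1 · 4 = 1
(¬R ⇒ (P ⇔ (P · (R ⇔ R)))) · (¬P · ((R ⇔ P) ⇔ P)) = 4 · 1 = 1
P · Q = 3 · 3 = 3
P · Q = 3 · 3 = 3
(P · Q) ⇒ (P · Q) = 3 ⇒ 3 = 4
Q ⇔ R = 3 ⇔ 2 = 3
¬Q = ¬3 = 1
(Q ⇔ R) ⇒ ¬Q = 3 ⇒ 1 = 2
((P · Q) ⇒ (P · Q)) · ((Q ⇔ R) ⇒ ¬Q) = 4 · 2 = 2
((¬R ⇒ (P ⇔ (P · (R ⇔ R)))) · (¬P · ((R ⇔ P) ⇔ P))) ⇔ (((P · Q) ⇒ (P · Q)) · ((Q ⇔ R) ⇒ ¬Q)) = 1 ⇔ 2 = 3

3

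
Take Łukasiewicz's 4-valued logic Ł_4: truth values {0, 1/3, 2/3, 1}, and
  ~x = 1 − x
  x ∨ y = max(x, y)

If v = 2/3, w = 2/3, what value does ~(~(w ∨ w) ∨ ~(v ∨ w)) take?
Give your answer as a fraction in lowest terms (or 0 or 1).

2/3

w ∨ w = 2/3 ∨ 2/3 = 2/3
~(w ∨ w) = ~2/3 = 1/3
v ∨ w = 2/3 ∨ 2/3 = 2/3
~(v ∨ w) = ~2/3 = 1/3
~(w ∨ w) ∨ ~(v ∨ w) = 1/3 ∨ 1/3 = 1/3
~(~(w ∨ w) ∨ ~(v ∨ w)) = ~1/3 = 2/3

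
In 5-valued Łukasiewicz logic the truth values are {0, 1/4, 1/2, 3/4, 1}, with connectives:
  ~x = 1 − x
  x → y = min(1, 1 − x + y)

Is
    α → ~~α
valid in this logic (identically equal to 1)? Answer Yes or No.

α = 0 ↦ 1
α = 1/4 ↦ 1
α = 1/2 ↦ 1
α = 3/4 ↦ 1
α = 1 ↦ 1
Every assignment gives a value ≥ 1.

Yes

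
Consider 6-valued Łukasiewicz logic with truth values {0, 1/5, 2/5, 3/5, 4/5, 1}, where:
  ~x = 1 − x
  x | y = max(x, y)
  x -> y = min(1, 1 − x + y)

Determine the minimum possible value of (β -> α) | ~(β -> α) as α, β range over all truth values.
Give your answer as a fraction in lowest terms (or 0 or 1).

3/5

Take α = 0, β = 2/5:
β -> α = 2/5 -> 0 = 3/5
β -> α = 2/5 -> 0 = 3/5
~(β -> α) = ~3/5 = 2/5
(β -> α) | ~(β -> α) = 3/5 | 2/5 = 3/5
No assignment yields a value below 3/5, so this is the minimum.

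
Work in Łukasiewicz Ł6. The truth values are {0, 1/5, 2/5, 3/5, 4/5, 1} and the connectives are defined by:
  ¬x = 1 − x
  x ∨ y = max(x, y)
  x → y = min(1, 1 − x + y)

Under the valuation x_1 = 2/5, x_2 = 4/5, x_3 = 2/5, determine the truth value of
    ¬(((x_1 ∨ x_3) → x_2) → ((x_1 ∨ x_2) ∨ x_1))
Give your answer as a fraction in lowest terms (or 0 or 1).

1/5

x_1 ∨ x_3 = 2/5 ∨ 2/5 = 2/5
(x_1 ∨ x_3) → x_2 = 2/5 → 4/5 = 1
x_1 ∨ x_2 = 2/5 ∨ 4/5 = 4/5
(x_1 ∨ x_2) ∨ x_1 = 4/5 ∨ 2/5 = 4/5
((x_1 ∨ x_3) → x_2) → ((x_1 ∨ x_2) ∨ x_1) = 1 → 4/5 = 4/5
¬(((x_1 ∨ x_3) → x_2) → ((x_1 ∨ x_2) ∨ x_1)) = ¬4/5 = 1/5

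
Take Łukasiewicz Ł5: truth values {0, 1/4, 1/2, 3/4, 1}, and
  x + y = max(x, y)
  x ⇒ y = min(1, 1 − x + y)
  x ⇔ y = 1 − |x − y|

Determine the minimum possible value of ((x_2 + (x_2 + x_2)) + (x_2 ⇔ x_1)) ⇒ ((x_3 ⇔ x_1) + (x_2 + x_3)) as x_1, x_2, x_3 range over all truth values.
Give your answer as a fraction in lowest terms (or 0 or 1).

Take x_1 = 0, x_2 = 0, x_3 = 1/2:
x_2 + x_2 = 0 + 0 = 0
x_2 + (x_2 + x_2) = 0 + 0 = 0
x_2 ⇔ x_1 = 0 ⇔ 0 = 1
(x_2 + (x_2 + x_2)) + (x_2 ⇔ x_1) = 0 + 1 = 1
x_3 ⇔ x_1 = 1/2 ⇔ 0 = 1/2
x_2 + x_3 = 0 + 1/2 = 1/2
(x_3 ⇔ x_1) + (x_2 + x_3) = 1/2 + 1/2 = 1/2
((x_2 + (x_2 + x_2)) + (x_2 ⇔ x_1)) ⇒ ((x_3 ⇔ x_1) + (x_2 + x_3)) = 1 ⇒ 1/2 = 1/2
No assignment yields a value below 1/2, so this is the minimum.

1/2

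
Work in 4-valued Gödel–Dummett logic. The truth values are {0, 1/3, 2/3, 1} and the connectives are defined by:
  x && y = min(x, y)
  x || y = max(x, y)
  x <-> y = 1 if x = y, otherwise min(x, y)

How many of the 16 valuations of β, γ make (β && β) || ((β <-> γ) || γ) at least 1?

β = 0, γ = 0 ↦ 1  ≥
β = 0, γ = 1/3 ↦ 1/3  <
β = 0, γ = 2/3 ↦ 2/3  <
β = 0, γ = 1 ↦ 1  ≥
β = 1/3, γ = 0 ↦ 1/3  <
β = 1/3, γ = 1/3 ↦ 1  ≥
β = 1/3, γ = 2/3 ↦ 2/3  <
β = 1/3, γ = 1 ↦ 1  ≥
β = 2/3, γ = 0 ↦ 2/3  <
β = 2/3, γ = 1/3 ↦ 2/3  <
β = 2/3, γ = 2/3 ↦ 1  ≥
β = 2/3, γ = 1 ↦ 1  ≥
β = 1, γ = 0 ↦ 1  ≥
β = 1, γ = 1/3 ↦ 1  ≥
β = 1, γ = 2/3 ↦ 1  ≥
β = 1, γ = 1 ↦ 1  ≥
So 10 of the 16 assignments meet the threshold.

10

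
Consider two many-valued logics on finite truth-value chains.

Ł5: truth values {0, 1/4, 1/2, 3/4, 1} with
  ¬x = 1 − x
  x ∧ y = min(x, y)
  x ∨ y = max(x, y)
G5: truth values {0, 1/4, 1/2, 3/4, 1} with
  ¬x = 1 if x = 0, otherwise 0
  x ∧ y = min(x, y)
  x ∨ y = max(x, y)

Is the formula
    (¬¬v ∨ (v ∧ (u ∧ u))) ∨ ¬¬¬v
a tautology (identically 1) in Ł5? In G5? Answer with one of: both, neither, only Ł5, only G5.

only G5

In Ł5: at u = 0, v = 1/4 the value is 3/4 — not a tautology.
In G5: every assignment gives 1 — tautology.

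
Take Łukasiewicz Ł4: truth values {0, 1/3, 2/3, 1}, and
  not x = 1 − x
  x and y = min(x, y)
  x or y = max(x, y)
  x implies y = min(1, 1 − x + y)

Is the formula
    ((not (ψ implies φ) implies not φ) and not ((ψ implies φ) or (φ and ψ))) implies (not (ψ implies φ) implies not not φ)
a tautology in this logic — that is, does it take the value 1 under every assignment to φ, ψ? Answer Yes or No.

Counterexample: take φ = 0, ψ = 2/3.
ψ implies φ = 2/3 implies 0 = 1/3
not (ψ implies φ) = not 1/3 = 2/3
not φ = not 0 = 1
not (ψ implies φ) implies not φ = 2/3 implies 1 = 1
ψ implies φ = 2/3 implies 0 = 1/3
φ and ψ = 0 and 2/3 = 0
(ψ implies φ) or (φ and ψ) = 1/3 or 0 = 1/3
not ((ψ implies φ) or (φ and ψ)) = not 1/3 = 2/3
(not (ψ implies φ) implies not φ) and not ((ψ implies φ) or (φ and ψ)) = 1 and 2/3 = 2/3
ψ implies φ = 2/3 implies 0 = 1/3
not (ψ implies φ) = not 1/3 = 2/3
not φ = not 0 = 1
not not φ = not 1 = 0
not (ψ implies φ) implies not not φ = 2/3 implies 0 = 1/3
((not (ψ implies φ) implies not φ) and not ((ψ implies φ) or (φ and ψ))) implies (not (ψ implies φ) implies not not φ) = 2/3 implies 1/3 = 2/3
This gives 2/3 ≠ 1.

No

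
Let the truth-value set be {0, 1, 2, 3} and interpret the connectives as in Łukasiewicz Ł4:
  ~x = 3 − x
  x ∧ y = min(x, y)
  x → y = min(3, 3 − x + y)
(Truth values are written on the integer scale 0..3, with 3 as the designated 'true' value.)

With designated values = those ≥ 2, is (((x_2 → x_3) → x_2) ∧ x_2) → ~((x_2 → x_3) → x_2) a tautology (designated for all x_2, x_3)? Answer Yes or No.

No

Counterexample: take x_2 = 2, x_3 = 0.
x_2 → x_3 = 2 → 0 = 1
(x_2 → x_3) → x_2 = 1 → 2 = 3
((x_2 → x_3) → x_2) ∧ x_2 = 3 ∧ 2 = 2
x_2 → x_3 = 2 → 0 = 1
(x_2 → x_3) → x_2 = 1 → 2 = 3
~((x_2 → x_3) → x_2) = ~3 = 0
(((x_2 → x_3) → x_2) ∧ x_2) → ~((x_2 → x_3) → x_2) = 2 → 0 = 1
This gives 1, which is below 2.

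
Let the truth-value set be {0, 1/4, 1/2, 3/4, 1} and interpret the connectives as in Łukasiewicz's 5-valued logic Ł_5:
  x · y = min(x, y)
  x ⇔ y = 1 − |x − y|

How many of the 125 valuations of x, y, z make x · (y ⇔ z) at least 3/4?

value 1: 5 assignments (counts)
value 3/4: 21 assignments (counts)
value 1/2: 31 assignments
value 1/4: 35 assignments
value 0: 33 assignments
So 26 of the 125 assignments meet the threshold.

26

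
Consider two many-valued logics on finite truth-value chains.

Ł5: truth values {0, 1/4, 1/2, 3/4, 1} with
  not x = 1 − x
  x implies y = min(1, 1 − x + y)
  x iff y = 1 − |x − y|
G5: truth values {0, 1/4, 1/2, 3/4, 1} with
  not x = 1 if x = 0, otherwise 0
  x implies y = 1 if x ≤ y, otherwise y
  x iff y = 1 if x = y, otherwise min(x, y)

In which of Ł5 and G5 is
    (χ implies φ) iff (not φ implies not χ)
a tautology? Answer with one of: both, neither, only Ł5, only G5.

only Ł5

In Ł5: every assignment gives 1 — tautology.
In G5: at φ = 1/4, χ = 1/2 the value is 1/4 — not a tautology.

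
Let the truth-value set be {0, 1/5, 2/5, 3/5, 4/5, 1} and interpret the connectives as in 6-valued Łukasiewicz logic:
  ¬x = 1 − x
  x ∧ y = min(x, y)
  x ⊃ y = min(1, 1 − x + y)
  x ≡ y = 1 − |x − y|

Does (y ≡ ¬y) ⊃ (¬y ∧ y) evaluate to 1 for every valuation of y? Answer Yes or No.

Counterexample: take y = 1/5.
¬y = ¬1/5 = 4/5
y ≡ ¬y = 1/5 ≡ 4/5 = 2/5
¬y = ¬1/5 = 4/5
¬y ∧ y = 4/5 ∧ 1/5 = 1/5
(y ≡ ¬y) ⊃ (¬y ∧ y) = 2/5 ⊃ 1/5 = 4/5
This gives 4/5 ≠ 1.

No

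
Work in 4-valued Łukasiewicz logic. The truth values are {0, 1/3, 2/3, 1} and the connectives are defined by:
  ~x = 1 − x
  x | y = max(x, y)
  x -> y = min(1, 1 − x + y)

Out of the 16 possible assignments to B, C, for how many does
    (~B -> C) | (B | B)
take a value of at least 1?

B = 0, C = 0 ↦ 0  <
B = 0, C = 1/3 ↦ 1/3  <
B = 0, C = 2/3 ↦ 2/3  <
B = 0, C = 1 ↦ 1  ≥
B = 1/3, C = 0 ↦ 1/3  <
B = 1/3, C = 1/3 ↦ 2/3  <
B = 1/3, C = 2/3 ↦ 1  ≥
B = 1/3, C = 1 ↦ 1  ≥
B = 2/3, C = 0 ↦ 2/3  <
B = 2/3, C = 1/3 ↦ 1  ≥
B = 2/3, C = 2/3 ↦ 1  ≥
B = 2/3, C = 1 ↦ 1  ≥
B = 1, C = 0 ↦ 1  ≥
B = 1, C = 1/3 ↦ 1  ≥
B = 1, C = 2/3 ↦ 1  ≥
B = 1, C = 1 ↦ 1  ≥
So 10 of the 16 assignments meet the threshold.

10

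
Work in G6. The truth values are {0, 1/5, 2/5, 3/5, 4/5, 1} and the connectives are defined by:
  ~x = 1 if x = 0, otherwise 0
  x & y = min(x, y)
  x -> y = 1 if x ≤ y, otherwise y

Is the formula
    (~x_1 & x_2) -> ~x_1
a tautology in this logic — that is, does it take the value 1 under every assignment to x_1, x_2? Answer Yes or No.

Yes

At x_1 = 1/5, x_2 = 3/5, for instance:
~x_1 = ~1/5 = 0
~x_1 & x_2 = 0 & 3/5 = 0
(~x_1 & x_2) -> ~x_1 = 0 -> 0 = 1
and checking the remaining 35 assignments likewise gives ≥ 1 in every case.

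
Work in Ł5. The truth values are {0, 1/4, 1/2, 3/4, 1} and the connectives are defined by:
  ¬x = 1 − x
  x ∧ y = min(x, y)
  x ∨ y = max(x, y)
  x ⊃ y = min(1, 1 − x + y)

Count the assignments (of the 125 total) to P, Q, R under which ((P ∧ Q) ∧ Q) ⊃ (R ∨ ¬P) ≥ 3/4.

value 1: 107 assignments (counts)
value 3/4: 8 assignments (counts)
value 1/2: 7 assignments
value 1/4: 2 assignments
value 0: 1 assignment
So 115 of the 125 assignments meet the threshold.

115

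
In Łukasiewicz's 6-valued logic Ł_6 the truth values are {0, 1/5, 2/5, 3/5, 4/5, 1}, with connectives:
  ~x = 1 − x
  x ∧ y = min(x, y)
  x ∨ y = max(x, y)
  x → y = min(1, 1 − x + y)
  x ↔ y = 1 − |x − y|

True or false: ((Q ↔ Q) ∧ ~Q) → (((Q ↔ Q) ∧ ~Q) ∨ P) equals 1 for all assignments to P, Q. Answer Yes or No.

At P = 3/5, Q = 3/5, for instance:
Q ↔ Q = 3/5 ↔ 3/5 = 1
~Q = ~3/5 = 2/5
(Q ↔ Q) ∧ ~Q = 1 ∧ 2/5 = 2/5
((Q ↔ Q) ∧ ~Q) ∨ P = 2/5 ∨ 3/5 = 3/5
((Q ↔ Q) ∧ ~Q) → (((Q ↔ Q) ∧ ~Q) ∨ P) = 2/5 → 3/5 = 1
and checking the remaining 35 assignments likewise gives ≥ 1 in every case.

Yes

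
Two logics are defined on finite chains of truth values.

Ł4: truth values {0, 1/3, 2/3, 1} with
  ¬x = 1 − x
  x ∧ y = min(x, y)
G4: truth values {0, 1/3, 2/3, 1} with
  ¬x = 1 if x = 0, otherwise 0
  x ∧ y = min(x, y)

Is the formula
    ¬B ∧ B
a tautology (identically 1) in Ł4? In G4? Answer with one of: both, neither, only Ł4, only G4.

neither

In Ł4: at B = 0 the value is 0 — not a tautology.
In G4: at B = 0 the value is 0 — not a tautology.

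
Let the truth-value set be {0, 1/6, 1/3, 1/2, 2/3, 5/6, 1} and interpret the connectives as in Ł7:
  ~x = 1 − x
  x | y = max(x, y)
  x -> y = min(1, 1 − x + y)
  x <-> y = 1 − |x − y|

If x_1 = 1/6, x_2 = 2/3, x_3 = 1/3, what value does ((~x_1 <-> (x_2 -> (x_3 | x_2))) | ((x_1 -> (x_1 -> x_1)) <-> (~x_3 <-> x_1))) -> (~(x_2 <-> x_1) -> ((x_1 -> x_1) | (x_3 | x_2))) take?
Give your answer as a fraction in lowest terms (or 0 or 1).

~x_1 = ~1/6 = 5/6
x_3 | x_2 = 1/3 | 2/3 = 2/3
x_2 -> (x_3 | x_2) = 2/3 -> 2/3 = 1
~x_1 <-> (x_2 -> (x_3 | x_2)) = 5/6 <-> 1 = 5/6
x_1 -> x_1 = 1/6 -> 1/6 = 1
x_1 -> (x_1 -> x_1) = 1/6 -> 1 = 1
~x_3 = ~1/3 = 2/3
~x_3 <-> x_1 = 2/3 <-> 1/6 = 1/2
(x_1 -> (x_1 -> x_1)) <-> (~x_3 <-> x_1) = 1 <-> 1/2 = 1/2
(~x_1 <-> (x_2 -> (x_3 | x_2))) | ((x_1 -> (x_1 -> x_1)) <-> (~x_3 <-> x_1)) = 5/6 | 1/2 = 5/6
x_2 <-> x_1 = 2/3 <-> 1/6 = 1/2
~(x_2 <-> x_1) = ~1/2 = 1/2
x_1 -> x_1 = 1/6 -> 1/6 = 1
x_3 | x_2 = 1/3 | 2/3 = 2/3
(x_1 -> x_1) | (x_3 | x_2) = 1 | 2/3 = 1
~(x_2 <-> x_1) -> ((x_1 -> x_1) | (x_3 | x_2)) = 1/2 -> 1 = 1
((~x_1 <-> (x_2 -> (x_3 | x_2))) | ((x_1 -> (x_1 -> x_1)) <-> (~x_3 <-> x_1))) -> (~(x_2 <-> x_1) -> ((x_1 -> x_1) | (x_3 | x_2))) = 5/6 -> 1 = 1

1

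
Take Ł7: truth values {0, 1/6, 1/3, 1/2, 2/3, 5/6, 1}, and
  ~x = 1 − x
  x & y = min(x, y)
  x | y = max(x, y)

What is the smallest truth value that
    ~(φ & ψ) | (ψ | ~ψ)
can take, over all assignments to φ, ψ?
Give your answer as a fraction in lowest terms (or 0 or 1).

Take φ = 1/2, ψ = 1/2:
φ & ψ = 1/2 & 1/2 = 1/2
~(φ & ψ) = ~1/2 = 1/2
~ψ = ~1/2 = 1/2
ψ | ~ψ = 1/2 | 1/2 = 1/2
~(φ & ψ) | (ψ | ~ψ) = 1/2 | 1/2 = 1/2
No assignment yields a value below 1/2, so this is the minimum.

1/2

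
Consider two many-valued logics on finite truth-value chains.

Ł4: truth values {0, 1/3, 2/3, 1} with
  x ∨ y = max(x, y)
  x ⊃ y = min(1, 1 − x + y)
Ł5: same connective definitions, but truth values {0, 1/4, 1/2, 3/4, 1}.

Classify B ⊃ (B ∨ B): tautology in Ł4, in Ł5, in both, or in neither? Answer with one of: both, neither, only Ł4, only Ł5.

In Ł4: every assignment gives 1 — tautology.
In Ł5: every assignment gives 1 — tautology.

both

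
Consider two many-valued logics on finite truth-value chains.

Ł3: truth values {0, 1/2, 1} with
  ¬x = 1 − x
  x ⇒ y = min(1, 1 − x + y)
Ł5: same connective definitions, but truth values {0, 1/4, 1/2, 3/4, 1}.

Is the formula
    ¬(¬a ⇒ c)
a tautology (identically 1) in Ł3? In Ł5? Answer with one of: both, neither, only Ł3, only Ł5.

neither

In Ł3: at a = 0, c = 1/2 the value is 1/2 — not a tautology.
In Ł5: at a = 0, c = 1/4 the value is 3/4 — not a tautology.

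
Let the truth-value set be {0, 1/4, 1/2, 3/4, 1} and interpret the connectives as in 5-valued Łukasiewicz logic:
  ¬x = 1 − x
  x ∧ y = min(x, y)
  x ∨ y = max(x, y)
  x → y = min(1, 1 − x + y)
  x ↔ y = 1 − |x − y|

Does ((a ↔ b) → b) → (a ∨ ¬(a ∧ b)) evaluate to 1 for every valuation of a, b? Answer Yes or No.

No

Counterexample: take a = 1/4, b = 3/4.
a ↔ b = 1/4 ↔ 3/4 = 1/2
(a ↔ b) → b = 1/2 → 3/4 = 1
a ∧ b = 1/4 ∧ 3/4 = 1/4
¬(a ∧ b) = ¬1/4 = 3/4
a ∨ ¬(a ∧ b) = 1/4 ∨ 3/4 = 3/4
((a ↔ b) → b) → (a ∨ ¬(a ∧ b)) = 1 → 3/4 = 3/4
This gives 3/4 ≠ 1.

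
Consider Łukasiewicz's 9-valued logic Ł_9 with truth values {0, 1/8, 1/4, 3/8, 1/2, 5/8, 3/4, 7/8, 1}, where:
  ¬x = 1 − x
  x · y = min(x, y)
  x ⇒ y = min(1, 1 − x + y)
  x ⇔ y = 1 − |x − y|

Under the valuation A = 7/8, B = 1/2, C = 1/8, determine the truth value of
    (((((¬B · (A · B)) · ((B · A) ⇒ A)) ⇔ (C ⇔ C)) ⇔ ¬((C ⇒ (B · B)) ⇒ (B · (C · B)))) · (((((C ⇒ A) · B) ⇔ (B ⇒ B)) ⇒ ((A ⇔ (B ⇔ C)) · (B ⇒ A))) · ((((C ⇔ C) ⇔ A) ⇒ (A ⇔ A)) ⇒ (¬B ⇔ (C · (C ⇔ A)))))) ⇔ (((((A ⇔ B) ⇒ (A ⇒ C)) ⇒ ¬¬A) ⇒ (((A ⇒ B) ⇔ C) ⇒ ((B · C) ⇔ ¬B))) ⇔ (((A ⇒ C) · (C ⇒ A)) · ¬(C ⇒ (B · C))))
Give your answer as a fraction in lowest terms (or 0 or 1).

3/8

¬B = ¬1/2 = 1/2
A · B = 7/8 · 1/2 = 1/2
¬B · (A · B) = 1/2 · 1/2 = 1/2
B · A = 1/2 · 7/8 = 1/2
(B · A) ⇒ A = 1/2 ⇒ 7/8 = 1
(¬B · (A · B)) · ((B · A) ⇒ A) = 1/2 · 1 = 1/2
C ⇔ C = 1/8 ⇔ 1/8 = 1
((¬B · (A · B)) · ((B · A) ⇒ A)) ⇔ (C ⇔ C) = 1/2 ⇔ 1 = 1/2
B · B = 1/2 · 1/2 = 1/2
C ⇒ (B · B) = 1/8 ⇒ 1/2 = 1
C · B = 1/8 · 1/2 = 1/8
B · (C · B) = 1/2 · 1/8 = 1/8
(C ⇒ (B · B)) ⇒ (B · (C · B)) = 1 ⇒ 1/8 = 1/8
¬((C ⇒ (B · B)) ⇒ (B · (C · B))) = ¬1/8 = 7/8
(((¬B · (A · B)) · ((B · A) ⇒ A)) ⇔ (C ⇔ C)) ⇔ ¬((C ⇒ (B · B)) ⇒ (B · (C · B))) = 1/2 ⇔ 7/8 = 5/8
C ⇒ A = 1/8 ⇒ 7/8 = 1
(C ⇒ A) · B = 1 · 1/2 = 1/2
B ⇒ B = 1/2 ⇒ 1/2 = 1
((C ⇒ A) · B) ⇔ (B ⇒ B) = 1/2 ⇔ 1 = 1/2
B ⇔ C = 1/2 ⇔ 1/8 = 5/8
A ⇔ (B ⇔ C) = 7/8 ⇔ 5/8 = 3/4
B ⇒ A = 1/2 ⇒ 7/8 = 1
(A ⇔ (B ⇔ C)) · (B ⇒ A) = 3/4 · 1 = 3/4
(((C ⇒ A) · B) ⇔ (B ⇒ B)) ⇒ ((A ⇔ (B ⇔ C)) · (B ⇒ A)) = 1/2 ⇒ 3/4 = 1
C ⇔ C = 1/8 ⇔ 1/8 = 1
(C ⇔ C) ⇔ A = 1 ⇔ 7/8 = 7/8
A ⇔ A = 7/8 ⇔ 7/8 = 1
((C ⇔ C) ⇔ A) ⇒ (A ⇔ A) = 7/8 ⇒ 1 = 1
¬B = ¬1/2 = 1/2
C ⇔ A = 1/8 ⇔ 7/8 = 1/4
C · (C ⇔ A) = 1/8 · 1/4 = 1/8
¬B ⇔ (C · (C ⇔ A)) = 1/2 ⇔ 1/8 = 5/8
(((C ⇔ C) ⇔ A) ⇒ (A ⇔ A)) ⇒ (¬B ⇔ (C · (C ⇔ A))) = 1 ⇒ 5/8 = 5/8
((((C ⇒ A) · B) ⇔ (B ⇒ B)) ⇒ ((A ⇔ (B ⇔ C)) · (B ⇒ A))) · ((((C ⇔ C) ⇔ A) ⇒ (A ⇔ A)) ⇒ (¬B ⇔ (C · (C ⇔ A)))) = 1 · 5/8 = 5/8
((((¬B · (A · B)) · ((B · A) ⇒ A)) ⇔ (C ⇔ C)) ⇔ ¬((C ⇒ (B · B)) ⇒ (B · (C · B)))) · (((((C ⇒ A) · B) ⇔ (B ⇒ B)) ⇒ ((A ⇔ (B ⇔ C)) · (B ⇒ A))) · ((((C ⇔ C) ⇔ A) ⇒ (A ⇔ A)) ⇒ (¬B ⇔ (C · (C ⇔ A))))) = 5/8 · 5/8 = 5/8
A ⇔ B = 7/8 ⇔ 1/2 = 5/8
A ⇒ C = 7/8 ⇒ 1/8 = 1/4
(A ⇔ B) ⇒ (A ⇒ C) = 5/8 ⇒ 1/4 = 5/8
¬A = ¬7/8 = 1/8
¬¬A = ¬1/8 = 7/8
((A ⇔ B) ⇒ (A ⇒ C)) ⇒ ¬¬A = 5/8 ⇒ 7/8 = 1
A ⇒ B = 7/8 ⇒ 1/2 = 5/8
(A ⇒ B) ⇔ C = 5/8 ⇔ 1/8 = 1/2
B · C = 1/2 · 1/8 = 1/8
¬B = ¬1/2 = 1/2
(B · C) ⇔ ¬B = 1/8 ⇔ 1/2 = 5/8
((A ⇒ B) ⇔ C) ⇒ ((B · C) ⇔ ¬B) = 1/2 ⇒ 5/8 = 1
(((A ⇔ B) ⇒ (A ⇒ C)) ⇒ ¬¬A) ⇒ (((A ⇒ B) ⇔ C) ⇒ ((B · C) ⇔ ¬B)) = 1 ⇒ 1 = 1
A ⇒ C = 7/8 ⇒ 1/8 = 1/4
C ⇒ A = 1/8 ⇒ 7/8 = 1
(A ⇒ C) · (C ⇒ A) = 1/4 · 1 = 1/4
B · C = 1/2 · 1/8 = 1/8
C ⇒ (B · C) = 1/8 ⇒ 1/8 = 1
¬(C ⇒ (B · C)) = ¬1 = 0
((A ⇒ C) · (C ⇒ A)) · ¬(C ⇒ (B · C)) = 1/4 · 0 = 0
((((A ⇔ B) ⇒ (A ⇒ C)) ⇒ ¬¬A) ⇒ (((A ⇒ B) ⇔ C) ⇒ ((B · C) ⇔ ¬B))) ⇔ (((A ⇒ C) · (C ⇒ A)) · ¬(C ⇒ (B · C))) = 1 ⇔ 0 = 0
(((((¬B · (A · B)) · ((B · A) ⇒ A)) ⇔ (C ⇔ C)) ⇔ ¬((C ⇒ (B · B)) ⇒ (B · (C · B)))) · (((((C ⇒ A) · B) ⇔ (B ⇒ B)) ⇒ ((A ⇔ (B ⇔ C)) · (B ⇒ A))) · ((((C ⇔ C) ⇔ A) ⇒ (A ⇔ A)) ⇒ (¬B ⇔ (C · (C ⇔ A)))))) ⇔ (((((A ⇔ B) ⇒ (A ⇒ C)) ⇒ ¬¬A) ⇒ (((A ⇒ B) ⇔ C) ⇒ ((B · C) ⇔ ¬B))) ⇔ (((A ⇒ C) · (C ⇒ A)) · ¬(C ⇒ (B · C)))) = 5/8 ⇔ 0 = 3/8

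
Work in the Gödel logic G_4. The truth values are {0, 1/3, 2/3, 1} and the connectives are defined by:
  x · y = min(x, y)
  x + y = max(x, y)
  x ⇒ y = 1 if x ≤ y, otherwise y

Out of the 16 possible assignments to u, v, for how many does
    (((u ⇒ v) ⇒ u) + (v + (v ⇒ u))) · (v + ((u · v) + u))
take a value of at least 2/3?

u = 0, v = 0 ↦ 0  <
u = 0, v = 1/3 ↦ 1/3  <
u = 0, v = 2/3 ↦ 2/3  ≥
u = 0, v = 1 ↦ 1  ≥
u = 1/3, v = 0 ↦ 1/3  <
u = 1/3, v = 1/3 ↦ 1/3  <
u = 1/3, v = 2/3 ↦ 2/3  ≥
u = 1/3, v = 1 ↦ 1  ≥
u = 2/3, v = 0 ↦ 2/3  ≥
u = 2/3, v = 1/3 ↦ 2/3  ≥
u = 2/3, v = 2/3 ↦ 2/3  ≥
u = 2/3, v = 1 ↦ 1  ≥
u = 1, v = 0 ↦ 1  ≥
u = 1, v = 1/3 ↦ 1  ≥
u = 1, v = 2/3 ↦ 1  ≥
u = 1, v = 1 ↦ 1  ≥
So 12 of the 16 assignments meet the threshold.

12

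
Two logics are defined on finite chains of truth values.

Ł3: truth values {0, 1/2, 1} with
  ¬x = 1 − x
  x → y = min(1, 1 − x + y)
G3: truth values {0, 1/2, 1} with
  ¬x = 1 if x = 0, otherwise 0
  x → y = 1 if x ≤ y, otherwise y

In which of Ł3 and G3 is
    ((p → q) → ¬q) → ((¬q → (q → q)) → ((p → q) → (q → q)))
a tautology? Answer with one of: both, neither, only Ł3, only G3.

both

In Ł3: every assignment gives 1 — tautology.
In G3: every assignment gives 1 — tautology.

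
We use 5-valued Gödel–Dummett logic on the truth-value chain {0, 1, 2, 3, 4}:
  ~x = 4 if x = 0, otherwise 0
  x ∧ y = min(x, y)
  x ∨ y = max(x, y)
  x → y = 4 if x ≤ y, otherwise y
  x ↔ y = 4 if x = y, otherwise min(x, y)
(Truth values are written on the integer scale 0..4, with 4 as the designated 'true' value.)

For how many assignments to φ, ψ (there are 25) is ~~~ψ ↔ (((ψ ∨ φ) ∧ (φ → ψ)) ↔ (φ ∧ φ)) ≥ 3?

5

value 4: 5 assignments (counts)
value 0: 20 assignments
So 5 of the 25 assignments meet the threshold.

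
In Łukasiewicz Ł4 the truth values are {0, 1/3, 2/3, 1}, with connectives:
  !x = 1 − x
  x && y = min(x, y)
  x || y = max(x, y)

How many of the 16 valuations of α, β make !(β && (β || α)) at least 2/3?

α = 0, β = 0 ↦ 1  ≥
α = 0, β = 1/3 ↦ 2/3  ≥
α = 0, β = 2/3 ↦ 1/3  <
α = 0, β = 1 ↦ 0  <
α = 1/3, β = 0 ↦ 1  ≥
α = 1/3, β = 1/3 ↦ 2/3  ≥
α = 1/3, β = 2/3 ↦ 1/3  <
α = 1/3, β = 1 ↦ 0  <
α = 2/3, β = 0 ↦ 1  ≥
α = 2/3, β = 1/3 ↦ 2/3  ≥
α = 2/3, β = 2/3 ↦ 1/3  <
α = 2/3, β = 1 ↦ 0  <
α = 1, β = 0 ↦ 1  ≥
α = 1, β = 1/3 ↦ 2/3  ≥
α = 1, β = 2/3 ↦ 1/3  <
α = 1, β = 1 ↦ 0  <
So 8 of the 16 assignments meet the threshold.

8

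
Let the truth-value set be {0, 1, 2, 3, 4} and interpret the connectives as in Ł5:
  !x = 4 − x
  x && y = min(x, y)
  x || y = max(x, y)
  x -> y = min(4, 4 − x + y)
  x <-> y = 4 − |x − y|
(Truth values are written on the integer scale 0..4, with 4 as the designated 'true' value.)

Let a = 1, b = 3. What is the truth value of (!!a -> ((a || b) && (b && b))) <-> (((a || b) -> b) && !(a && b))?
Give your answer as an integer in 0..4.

!a = !1 = 3
!!a = !3 = 1
a || b = 1 || 3 = 3
b && b = 3 && 3 = 3
(a || b) && (b && b) = 3 && 3 = 3
!!a -> ((a || b) && (b && b)) = 1 -> 3 = 4
a || b = 1 || 3 = 3
(a || b) -> b = 3 -> 3 = 4
a && b = 1 && 3 = 1
!(a && b) = !1 = 3
((a || b) -> b) && !(a && b) = 4 && 3 = 3
(!!a -> ((a || b) && (b && b))) <-> (((a || b) -> b) && !(a && b)) = 4 <-> 3 = 3

3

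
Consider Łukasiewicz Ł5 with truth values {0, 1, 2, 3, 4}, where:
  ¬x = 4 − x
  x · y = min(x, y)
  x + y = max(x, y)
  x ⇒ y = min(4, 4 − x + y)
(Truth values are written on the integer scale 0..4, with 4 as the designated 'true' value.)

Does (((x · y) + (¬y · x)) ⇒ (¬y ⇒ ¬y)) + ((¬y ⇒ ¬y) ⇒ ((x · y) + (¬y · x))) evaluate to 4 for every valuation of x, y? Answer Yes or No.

Yes

At x = 0, y = 2, for instance:
x · y = 0 · 2 = 0
¬y = ¬2 = 2
¬y · x = 2 · 0 = 0
(x · y) + (¬y · x) = 0 + 0 = 0
¬y = ¬2 = 2
¬y = ¬2 = 2
¬y ⇒ ¬y = 2 ⇒ 2 = 4
((x · y) + (¬y · x)) ⇒ (¬y ⇒ ¬y) = 0 ⇒ 4 = 4
(¬y ⇒ ¬y) ⇒ ((x · y) + (¬y · x)) = 4 ⇒ 0 = 0
(((x · y) + (¬y · x)) ⇒ (¬y ⇒ ¬y)) + ((¬y ⇒ ¬y) ⇒ ((x · y) + (¬y · x))) = 4 + 0 = 4
and checking the remaining 24 assignments likewise gives ≥ 4 in every case.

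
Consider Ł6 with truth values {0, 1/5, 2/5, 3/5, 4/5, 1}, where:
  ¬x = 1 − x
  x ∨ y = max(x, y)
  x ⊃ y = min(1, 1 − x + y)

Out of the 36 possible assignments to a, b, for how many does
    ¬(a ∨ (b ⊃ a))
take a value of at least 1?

value 1: 1 assignment (counts)
value 4/5: 2 assignments
value 3/5: 3 assignments
value 2/5: 4 assignments
value 1/5: 5 assignments
value 0: 21 assignments
So 1 of the 36 assignments meets the threshold.

1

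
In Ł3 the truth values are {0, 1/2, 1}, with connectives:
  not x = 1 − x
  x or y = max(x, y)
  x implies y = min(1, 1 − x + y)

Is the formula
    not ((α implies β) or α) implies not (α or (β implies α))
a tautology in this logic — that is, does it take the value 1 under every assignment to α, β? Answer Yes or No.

Counterexample: take α = 1/2, β = 0.
α implies β = 1/2 implies 0 = 1/2
(α implies β) or α = 1/2 or 1/2 = 1/2
not ((α implies β) or α) = not 1/2 = 1/2
β implies α = 0 implies 1/2 = 1
α or (β implies α) = 1/2 or 1 = 1
not (α or (β implies α)) = not 1 = 0
not ((α implies β) or α) implies not (α or (β implies α)) = 1/2 implies 0 = 1/2
This gives 1/2 ≠ 1.

No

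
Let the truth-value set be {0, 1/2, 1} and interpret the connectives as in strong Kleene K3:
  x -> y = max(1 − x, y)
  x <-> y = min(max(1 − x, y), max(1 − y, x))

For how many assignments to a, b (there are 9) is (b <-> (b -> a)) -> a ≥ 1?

a = 0, b = 0 ↦ 1  ≥
a = 0, b = 1/2 ↦ 1/2  <
a = 0, b = 1 ↦ 1  ≥
a = 1/2, b = 0 ↦ 1  ≥
a = 1/2, b = 1/2 ↦ 1/2  <
a = 1/2, b = 1 ↦ 1/2  <
a = 1, b = 0 ↦ 1  ≥
a = 1, b = 1/2 ↦ 1  ≥
a = 1, b = 1 ↦ 1  ≥
So 6 of the 9 assignments meet the threshold.

6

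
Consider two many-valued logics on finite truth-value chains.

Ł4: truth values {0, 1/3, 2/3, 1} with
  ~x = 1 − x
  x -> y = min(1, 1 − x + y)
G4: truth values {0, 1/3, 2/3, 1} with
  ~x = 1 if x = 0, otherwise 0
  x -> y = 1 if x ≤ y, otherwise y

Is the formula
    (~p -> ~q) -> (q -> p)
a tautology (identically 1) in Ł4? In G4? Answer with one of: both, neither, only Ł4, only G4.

In Ł4: every assignment gives 1 — tautology.
In G4: at p = 1/3, q = 2/3 the value is 1/3 — not a tautology.

only Ł4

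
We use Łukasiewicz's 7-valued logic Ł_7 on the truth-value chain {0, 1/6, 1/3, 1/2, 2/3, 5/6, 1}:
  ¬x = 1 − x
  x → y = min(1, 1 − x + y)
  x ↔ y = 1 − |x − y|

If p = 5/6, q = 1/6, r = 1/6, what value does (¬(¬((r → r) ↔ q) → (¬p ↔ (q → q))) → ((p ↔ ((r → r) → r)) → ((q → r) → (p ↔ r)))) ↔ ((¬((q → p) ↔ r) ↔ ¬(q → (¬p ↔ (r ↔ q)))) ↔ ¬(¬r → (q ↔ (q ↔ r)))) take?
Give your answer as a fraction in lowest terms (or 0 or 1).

1/2

r → r = 1/6 → 1/6 = 1
(r → r) ↔ q = 1 ↔ 1/6 = 1/6
¬((r → r) ↔ q) = ¬1/6 = 5/6
¬p = ¬5/6 = 1/6
q → q = 1/6 → 1/6 = 1
¬p ↔ (q → q) = 1/6 ↔ 1 = 1/6
¬((r → r) ↔ q) → (¬p ↔ (q → q)) = 5/6 → 1/6 = 1/3
¬(¬((r → r) ↔ q) → (¬p ↔ (q → q))) = ¬1/3 = 2/3
r → r = 1/6 → 1/6 = 1
(r → r) → r = 1 → 1/6 = 1/6
p ↔ ((r → r) → r) = 5/6 ↔ 1/6 = 1/3
q → r = 1/6 → 1/6 = 1
p ↔ r = 5/6 ↔ 1/6 = 1/3
(q → r) → (p ↔ r) = 1 → 1/3 = 1/3
(p ↔ ((r → r) → r)) → ((q → r) → (p ↔ r)) = 1/3 → 1/3 = 1
¬(¬((r → r) ↔ q) → (¬p ↔ (q → q))) → ((p ↔ ((r → r) → r)) → ((q → r) → (p ↔ r))) = 2/3 → 1 = 1
q → p = 1/6 → 5/6 = 1
(q → p) ↔ r = 1 ↔ 1/6 = 1/6
¬((q → p) ↔ r) = ¬1/6 = 5/6
¬p = ¬5/6 = 1/6
r ↔ q = 1/6 ↔ 1/6 = 1
¬p ↔ (r ↔ q) = 1/6 ↔ 1 = 1/6
q → (¬p ↔ (r ↔ q)) = 1/6 → 1/6 = 1
¬(q → (¬p ↔ (r ↔ q))) = ¬1 = 0
¬((q → p) ↔ r) ↔ ¬(q → (¬p ↔ (r ↔ q))) = 5/6 ↔ 0 = 1/6
¬r = ¬1/6 = 5/6
q ↔ r = 1/6 ↔ 1/6 = 1
q ↔ (q ↔ r) = 1/6 ↔ 1 = 1/6
¬r → (q ↔ (q ↔ r)) = 5/6 → 1/6 = 1/3
¬(¬r → (q ↔ (q ↔ r))) = ¬1/3 = 2/3
(¬((q → p) ↔ r) ↔ ¬(q → (¬p ↔ (r ↔ q)))) ↔ ¬(¬r → (q ↔ (q ↔ r))) = 1/6 ↔ 2/3 = 1/2
(¬(¬((r → r) ↔ q) → (¬p ↔ (q → q))) → ((p ↔ ((r → r) → r)) → ((q → r) → (p ↔ r)))) ↔ ((¬((q → p) ↔ r) ↔ ¬(q → (¬p ↔ (r ↔ q)))) ↔ ¬(¬r → (q ↔ (q ↔ r)))) = 1 ↔ 1/2 = 1/2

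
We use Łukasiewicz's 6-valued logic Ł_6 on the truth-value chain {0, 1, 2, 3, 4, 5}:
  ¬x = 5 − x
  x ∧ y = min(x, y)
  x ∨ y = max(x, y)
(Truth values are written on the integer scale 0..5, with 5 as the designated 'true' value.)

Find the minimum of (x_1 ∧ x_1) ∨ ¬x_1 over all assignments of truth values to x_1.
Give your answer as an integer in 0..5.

3

Take x_1 = 2:
x_1 ∧ x_1 = 2 ∧ 2 = 2
¬x_1 = ¬2 = 3
(x_1 ∧ x_1) ∨ ¬x_1 = 2 ∨ 3 = 3
No assignment yields a value below 3, so this is the minimum.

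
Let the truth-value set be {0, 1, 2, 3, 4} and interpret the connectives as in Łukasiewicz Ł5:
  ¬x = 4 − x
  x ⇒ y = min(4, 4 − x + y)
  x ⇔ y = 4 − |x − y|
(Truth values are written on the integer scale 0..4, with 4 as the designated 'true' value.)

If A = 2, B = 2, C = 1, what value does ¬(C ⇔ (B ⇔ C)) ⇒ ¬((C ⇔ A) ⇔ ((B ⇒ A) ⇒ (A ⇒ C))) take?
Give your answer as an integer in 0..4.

B ⇔ C = 2 ⇔ 1 = 3
C ⇔ (B ⇔ C) = 1 ⇔ 3 = 2
¬(C ⇔ (B ⇔ C)) = ¬2 = 2
C ⇔ A = 1 ⇔ 2 = 3
B ⇒ A = 2 ⇒ 2 = 4
A ⇒ C = 2 ⇒ 1 = 3
(B ⇒ A) ⇒ (A ⇒ C) = 4 ⇒ 3 = 3
(C ⇔ A) ⇔ ((B ⇒ A) ⇒ (A ⇒ C)) = 3 ⇔ 3 = 4
¬((C ⇔ A) ⇔ ((B ⇒ A) ⇒ (A ⇒ C))) = ¬4 = 0
¬(C ⇔ (B ⇔ C)) ⇒ ¬((C ⇔ A) ⇔ ((B ⇒ A) ⇒ (A ⇒ C))) = 2 ⇒ 0 = 2

2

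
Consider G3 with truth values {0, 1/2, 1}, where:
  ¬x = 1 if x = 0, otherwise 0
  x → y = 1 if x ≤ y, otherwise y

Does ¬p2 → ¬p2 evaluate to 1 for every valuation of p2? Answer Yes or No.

Yes

p2 = 0 ↦ 1
p2 = 1/2 ↦ 1
p2 = 1 ↦ 1
Every assignment gives a value ≥ 1.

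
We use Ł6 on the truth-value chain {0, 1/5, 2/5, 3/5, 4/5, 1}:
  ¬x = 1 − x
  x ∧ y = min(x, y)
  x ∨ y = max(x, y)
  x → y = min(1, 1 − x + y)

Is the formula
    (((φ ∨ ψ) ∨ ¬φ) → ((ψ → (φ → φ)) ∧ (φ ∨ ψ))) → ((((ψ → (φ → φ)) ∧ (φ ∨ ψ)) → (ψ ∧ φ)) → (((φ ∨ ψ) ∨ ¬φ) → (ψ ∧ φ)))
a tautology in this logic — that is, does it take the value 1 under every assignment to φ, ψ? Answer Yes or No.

Yes

At φ = 4/5, ψ = 1/5, for instance:
φ ∨ ψ = 4/5 ∨ 1/5 = 4/5
¬φ = ¬4/5 = 1/5
(φ ∨ ψ) ∨ ¬φ = 4/5 ∨ 1/5 = 4/5
φ → φ = 4/5 → 4/5 = 1
ψ → (φ → φ) = 1/5 → 1 = 1
φ ∨ ψ = 4/5 ∨ 1/5 = 4/5
(ψ → (φ → φ)) ∧ (φ ∨ ψ) = 1 ∧ 4/5 = 4/5
((φ ∨ ψ) ∨ ¬φ) → ((ψ → (φ → φ)) ∧ (φ ∨ ψ)) = 4/5 → 4/5 = 1
ψ ∧ φ = 1/5 ∧ 4/5 = 1/5
((ψ → (φ → φ)) ∧ (φ ∨ ψ)) → (ψ ∧ φ) = 4/5 → 1/5 = 2/5
((φ ∨ ψ) ∨ ¬φ) → (ψ ∧ φ) = 4/5 → 1/5 = 2/5
(((ψ → (φ → φ)) ∧ (φ ∨ ψ)) → (ψ ∧ φ)) → (((φ ∨ ψ) ∨ ¬φ) → (ψ ∧ φ)) = 2/5 → 2/5 = 1
(((φ ∨ ψ) ∨ ¬φ) → ((ψ → (φ → φ)) ∧ (φ ∨ ψ))) → ((((ψ → (φ → φ)) ∧ (φ ∨ ψ)) → (ψ ∧ φ)) → (((φ ∨ ψ) ∨ ¬φ) → (ψ ∧ φ))) = 1 → 1 = 1
and checking the remaining 35 assignments likewise gives ≥ 1 in every case.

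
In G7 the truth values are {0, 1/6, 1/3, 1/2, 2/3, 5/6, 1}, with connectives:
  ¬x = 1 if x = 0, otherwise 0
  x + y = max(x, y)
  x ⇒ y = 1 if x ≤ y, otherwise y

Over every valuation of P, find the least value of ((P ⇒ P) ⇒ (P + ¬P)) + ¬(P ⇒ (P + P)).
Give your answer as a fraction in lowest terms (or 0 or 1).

1/6

Take P = 1/6:
P ⇒ P = 1/6 ⇒ 1/6 = 1
¬P = ¬1/6 = 0
P + ¬P = 1/6 + 0 = 1/6
(P ⇒ P) ⇒ (P + ¬P) = 1 ⇒ 1/6 = 1/6
P + P = 1/6 + 1/6 = 1/6
P ⇒ (P + P) = 1/6 ⇒ 1/6 = 1
¬(P ⇒ (P + P)) = ¬1 = 0
((P ⇒ P) ⇒ (P + ¬P)) + ¬(P ⇒ (P + P)) = 1/6 + 0 = 1/6
No assignment yields a value below 1/6, so this is the minimum.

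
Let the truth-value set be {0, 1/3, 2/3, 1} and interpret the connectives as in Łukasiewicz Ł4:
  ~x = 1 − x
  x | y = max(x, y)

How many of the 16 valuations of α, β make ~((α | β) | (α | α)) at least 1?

α = 0, β = 0 ↦ 1  ≥
α = 0, β = 1/3 ↦ 2/3  <
α = 0, β = 2/3 ↦ 1/3  <
α = 0, β = 1 ↦ 0  <
α = 1/3, β = 0 ↦ 2/3  <
α = 1/3, β = 1/3 ↦ 2/3  <
α = 1/3, β = 2/3 ↦ 1/3  <
α = 1/3, β = 1 ↦ 0  <
α = 2/3, β = 0 ↦ 1/3  <
α = 2/3, β = 1/3 ↦ 1/3  <
α = 2/3, β = 2/3 ↦ 1/3  <
α = 2/3, β = 1 ↦ 0  <
α = 1, β = 0 ↦ 0  <
α = 1, β = 1/3 ↦ 0  <
α = 1, β = 2/3 ↦ 0  <
α = 1, β = 1 ↦ 0  <
So 1 of the 16 assignments meets the threshold.

1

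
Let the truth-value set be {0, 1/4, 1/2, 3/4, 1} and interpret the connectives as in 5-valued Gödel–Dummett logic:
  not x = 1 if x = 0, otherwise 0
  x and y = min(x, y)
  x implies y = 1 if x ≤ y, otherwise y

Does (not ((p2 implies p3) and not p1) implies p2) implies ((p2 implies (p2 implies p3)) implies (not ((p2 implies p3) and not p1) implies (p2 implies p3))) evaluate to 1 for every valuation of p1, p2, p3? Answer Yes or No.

At p1 = 1/4, p2 = 1, p3 = 0, for instance:
p2 implies p3 = 1 implies 0 = 0
not p1 = not 1/4 = 0
(p2 implies p3) and not p1 = 0 and 0 = 0
not ((p2 implies p3) and not p1) = not 0 = 1
not ((p2 implies p3) and not p1) implies p2 = 1 implies 1 = 1
p2 implies p3 = 1 implies 0 = 0
p2 implies (p2 implies p3) = 1 implies 0 = 0
not ((p2 implies p3) and not p1) implies (p2 implies p3) = 1 implies 0 = 0
(p2 implies (p2 implies p3)) implies (not ((p2 implies p3) and not p1) implies (p2 implies p3)) = 0 implies 0 = 1
(not ((p2 implies p3) and not p1) implies p2) implies ((p2 implies (p2 implies p3)) implies (not ((p2 implies p3) and not p1) implies (p2 implies p3))) = 1 implies 1 = 1
and checking the remaining 124 assignments likewise gives ≥ 1 in every case.

Yes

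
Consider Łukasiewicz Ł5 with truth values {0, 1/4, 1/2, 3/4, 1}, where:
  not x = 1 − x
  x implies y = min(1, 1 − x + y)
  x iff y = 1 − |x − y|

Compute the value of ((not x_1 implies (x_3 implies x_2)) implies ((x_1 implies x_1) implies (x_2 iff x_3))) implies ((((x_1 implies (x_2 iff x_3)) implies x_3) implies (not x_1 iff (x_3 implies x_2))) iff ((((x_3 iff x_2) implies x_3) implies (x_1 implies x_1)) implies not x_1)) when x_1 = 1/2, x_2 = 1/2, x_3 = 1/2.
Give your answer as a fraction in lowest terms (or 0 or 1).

1/2

not x_1 = not 1/2 = 1/2
x_3 implies x_2 = 1/2 implies 1/2 = 1
not x_1 implies (x_3 implies x_2) = 1/2 implies 1 = 1
x_1 implies x_1 = 1/2 implies 1/2 = 1
x_2 iff x_3 = 1/2 iff 1/2 = 1
(x_1 implies x_1) implies (x_2 iff x_3) = 1 implies 1 = 1
(not x_1 implies (x_3 implies x_2)) implies ((x_1 implies x_1) implies (x_2 iff x_3)) = 1 implies 1 = 1
x_2 iff x_3 = 1/2 iff 1/2 = 1
x_1 implies (x_2 iff x_3) = 1/2 implies 1 = 1
(x_1 implies (x_2 iff x_3)) implies x_3 = 1 implies 1/2 = 1/2
not x_1 = not 1/2 = 1/2
x_3 implies x_2 = 1/2 implies 1/2 = 1
not x_1 iff (x_3 implies x_2) = 1/2 iff 1 = 1/2
((x_1 implies (x_2 iff x_3)) implies x_3) implies (not x_1 iff (x_3 implies x_2)) = 1/2 implies 1/2 = 1
x_3 iff x_2 = 1/2 iff 1/2 = 1
(x_3 iff x_2) implies x_3 = 1 implies 1/2 = 1/2
x_1 implies x_1 = 1/2 implies 1/2 = 1
((x_3 iff x_2) implies x_3) implies (x_1 implies x_1) = 1/2 implies 1 = 1
not x_1 = not 1/2 = 1/2
(((x_3 iff x_2) implies x_3) implies (x_1 implies x_1)) implies not x_1 = 1 implies 1/2 = 1/2
(((x_1 implies (x_2 iff x_3)) implies x_3) implies (not x_1 iff (x_3 implies x_2))) iff ((((x_3 iff x_2) implies x_3) implies (x_1 implies x_1)) implies not x_1) = 1 iff 1/2 = 1/2
((not x_1 implies (x_3 implies x_2)) implies ((x_1 implies x_1) implies (x_2 iff x_3))) implies ((((x_1 implies (x_2 iff x_3)) implies x_3) implies (not x_1 iff (x_3 implies x_2))) iff ((((x_3 iff x_2) implies x_3) implies (x_1 implies x_1)) implies not x_1)) = 1 implies 1/2 = 1/2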